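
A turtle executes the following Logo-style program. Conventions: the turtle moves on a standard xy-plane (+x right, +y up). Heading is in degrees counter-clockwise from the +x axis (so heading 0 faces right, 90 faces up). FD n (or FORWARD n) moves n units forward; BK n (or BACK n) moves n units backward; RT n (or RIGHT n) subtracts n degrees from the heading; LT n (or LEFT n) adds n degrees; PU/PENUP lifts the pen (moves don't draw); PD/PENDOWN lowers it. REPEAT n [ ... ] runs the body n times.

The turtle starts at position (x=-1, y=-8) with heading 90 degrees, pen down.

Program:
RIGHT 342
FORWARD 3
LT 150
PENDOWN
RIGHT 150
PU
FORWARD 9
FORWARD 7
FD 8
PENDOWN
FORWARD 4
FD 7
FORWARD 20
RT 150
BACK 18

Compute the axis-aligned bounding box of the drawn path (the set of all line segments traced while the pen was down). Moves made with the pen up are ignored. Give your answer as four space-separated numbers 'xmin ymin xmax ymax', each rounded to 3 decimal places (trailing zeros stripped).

Executing turtle program step by step:
Start: pos=(-1,-8), heading=90, pen down
RT 342: heading 90 -> 108
FD 3: (-1,-8) -> (-1.927,-5.147) [heading=108, draw]
LT 150: heading 108 -> 258
PD: pen down
RT 150: heading 258 -> 108
PU: pen up
FD 9: (-1.927,-5.147) -> (-4.708,3.413) [heading=108, move]
FD 7: (-4.708,3.413) -> (-6.871,10.07) [heading=108, move]
FD 8: (-6.871,10.07) -> (-9.343,17.679) [heading=108, move]
PD: pen down
FD 4: (-9.343,17.679) -> (-10.58,21.483) [heading=108, draw]
FD 7: (-10.58,21.483) -> (-12.743,28.14) [heading=108, draw]
FD 20: (-12.743,28.14) -> (-18.923,47.161) [heading=108, draw]
RT 150: heading 108 -> 318
BK 18: (-18.923,47.161) -> (-32.3,59.206) [heading=318, draw]
Final: pos=(-32.3,59.206), heading=318, 5 segment(s) drawn

Segment endpoints: x in {-32.3, -18.923, -12.743, -10.58, -9.343, -1.927, -1}, y in {-8, -5.147, 17.679, 21.483, 28.14, 47.161, 59.206}
xmin=-32.3, ymin=-8, xmax=-1, ymax=59.206

Answer: -32.3 -8 -1 59.206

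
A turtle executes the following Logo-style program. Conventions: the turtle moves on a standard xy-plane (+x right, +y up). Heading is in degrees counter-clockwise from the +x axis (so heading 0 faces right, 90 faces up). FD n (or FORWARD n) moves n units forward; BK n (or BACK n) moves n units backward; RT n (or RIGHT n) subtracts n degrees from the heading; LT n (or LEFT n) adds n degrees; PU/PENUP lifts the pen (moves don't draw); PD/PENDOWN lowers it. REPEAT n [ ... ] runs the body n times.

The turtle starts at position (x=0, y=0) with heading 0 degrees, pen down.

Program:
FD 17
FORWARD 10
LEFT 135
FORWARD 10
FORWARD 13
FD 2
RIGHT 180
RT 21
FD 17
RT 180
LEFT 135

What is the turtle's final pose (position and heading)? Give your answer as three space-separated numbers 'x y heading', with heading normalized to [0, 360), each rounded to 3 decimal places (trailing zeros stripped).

Executing turtle program step by step:
Start: pos=(0,0), heading=0, pen down
FD 17: (0,0) -> (17,0) [heading=0, draw]
FD 10: (17,0) -> (27,0) [heading=0, draw]
LT 135: heading 0 -> 135
FD 10: (27,0) -> (19.929,7.071) [heading=135, draw]
FD 13: (19.929,7.071) -> (10.737,16.263) [heading=135, draw]
FD 2: (10.737,16.263) -> (9.322,17.678) [heading=135, draw]
RT 180: heading 135 -> 315
RT 21: heading 315 -> 294
FD 17: (9.322,17.678) -> (16.237,2.147) [heading=294, draw]
RT 180: heading 294 -> 114
LT 135: heading 114 -> 249
Final: pos=(16.237,2.147), heading=249, 6 segment(s) drawn

Answer: 16.237 2.147 249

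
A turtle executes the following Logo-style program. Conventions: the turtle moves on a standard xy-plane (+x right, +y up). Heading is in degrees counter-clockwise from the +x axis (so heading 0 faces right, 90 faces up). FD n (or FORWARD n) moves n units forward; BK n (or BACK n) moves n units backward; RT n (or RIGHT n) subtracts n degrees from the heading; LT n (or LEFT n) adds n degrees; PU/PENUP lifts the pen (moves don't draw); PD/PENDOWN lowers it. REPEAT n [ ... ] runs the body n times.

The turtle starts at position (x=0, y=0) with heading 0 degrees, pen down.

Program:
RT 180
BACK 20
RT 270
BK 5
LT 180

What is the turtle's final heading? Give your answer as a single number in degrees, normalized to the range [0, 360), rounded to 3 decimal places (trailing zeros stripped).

Answer: 90

Derivation:
Executing turtle program step by step:
Start: pos=(0,0), heading=0, pen down
RT 180: heading 0 -> 180
BK 20: (0,0) -> (20,0) [heading=180, draw]
RT 270: heading 180 -> 270
BK 5: (20,0) -> (20,5) [heading=270, draw]
LT 180: heading 270 -> 90
Final: pos=(20,5), heading=90, 2 segment(s) drawn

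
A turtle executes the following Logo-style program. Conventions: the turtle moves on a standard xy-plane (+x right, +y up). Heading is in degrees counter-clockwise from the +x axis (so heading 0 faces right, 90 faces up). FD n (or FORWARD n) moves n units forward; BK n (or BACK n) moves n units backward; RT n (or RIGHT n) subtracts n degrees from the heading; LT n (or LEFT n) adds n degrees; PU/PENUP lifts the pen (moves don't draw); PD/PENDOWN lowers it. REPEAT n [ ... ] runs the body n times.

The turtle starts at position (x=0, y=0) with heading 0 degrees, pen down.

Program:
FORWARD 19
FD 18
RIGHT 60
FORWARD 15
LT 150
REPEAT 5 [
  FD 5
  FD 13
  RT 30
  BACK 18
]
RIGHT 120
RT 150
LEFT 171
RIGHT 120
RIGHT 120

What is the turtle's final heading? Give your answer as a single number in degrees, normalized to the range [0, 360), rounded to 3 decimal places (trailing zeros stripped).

Answer: 321

Derivation:
Executing turtle program step by step:
Start: pos=(0,0), heading=0, pen down
FD 19: (0,0) -> (19,0) [heading=0, draw]
FD 18: (19,0) -> (37,0) [heading=0, draw]
RT 60: heading 0 -> 300
FD 15: (37,0) -> (44.5,-12.99) [heading=300, draw]
LT 150: heading 300 -> 90
REPEAT 5 [
  -- iteration 1/5 --
  FD 5: (44.5,-12.99) -> (44.5,-7.99) [heading=90, draw]
  FD 13: (44.5,-7.99) -> (44.5,5.01) [heading=90, draw]
  RT 30: heading 90 -> 60
  BK 18: (44.5,5.01) -> (35.5,-10.579) [heading=60, draw]
  -- iteration 2/5 --
  FD 5: (35.5,-10.579) -> (38,-6.249) [heading=60, draw]
  FD 13: (38,-6.249) -> (44.5,5.01) [heading=60, draw]
  RT 30: heading 60 -> 30
  BK 18: (44.5,5.01) -> (28.912,-3.99) [heading=30, draw]
  -- iteration 3/5 --
  FD 5: (28.912,-3.99) -> (33.242,-1.49) [heading=30, draw]
  FD 13: (33.242,-1.49) -> (44.5,5.01) [heading=30, draw]
  RT 30: heading 30 -> 0
  BK 18: (44.5,5.01) -> (26.5,5.01) [heading=0, draw]
  -- iteration 4/5 --
  FD 5: (26.5,5.01) -> (31.5,5.01) [heading=0, draw]
  FD 13: (31.5,5.01) -> (44.5,5.01) [heading=0, draw]
  RT 30: heading 0 -> 330
  BK 18: (44.5,5.01) -> (28.912,14.01) [heading=330, draw]
  -- iteration 5/5 --
  FD 5: (28.912,14.01) -> (33.242,11.51) [heading=330, draw]
  FD 13: (33.242,11.51) -> (44.5,5.01) [heading=330, draw]
  RT 30: heading 330 -> 300
  BK 18: (44.5,5.01) -> (35.5,20.598) [heading=300, draw]
]
RT 120: heading 300 -> 180
RT 150: heading 180 -> 30
LT 171: heading 30 -> 201
RT 120: heading 201 -> 81
RT 120: heading 81 -> 321
Final: pos=(35.5,20.598), heading=321, 18 segment(s) drawn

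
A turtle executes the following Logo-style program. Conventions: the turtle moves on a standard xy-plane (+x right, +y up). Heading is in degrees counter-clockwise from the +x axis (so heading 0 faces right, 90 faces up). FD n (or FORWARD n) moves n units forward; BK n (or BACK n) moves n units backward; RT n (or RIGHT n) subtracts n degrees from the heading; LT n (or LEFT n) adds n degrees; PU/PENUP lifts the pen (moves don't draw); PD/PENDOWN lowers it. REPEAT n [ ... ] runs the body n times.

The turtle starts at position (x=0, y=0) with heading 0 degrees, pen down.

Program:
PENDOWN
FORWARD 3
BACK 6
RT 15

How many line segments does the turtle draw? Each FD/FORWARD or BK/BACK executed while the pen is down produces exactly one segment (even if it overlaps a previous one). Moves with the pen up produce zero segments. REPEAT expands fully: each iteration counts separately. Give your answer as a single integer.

Executing turtle program step by step:
Start: pos=(0,0), heading=0, pen down
PD: pen down
FD 3: (0,0) -> (3,0) [heading=0, draw]
BK 6: (3,0) -> (-3,0) [heading=0, draw]
RT 15: heading 0 -> 345
Final: pos=(-3,0), heading=345, 2 segment(s) drawn
Segments drawn: 2

Answer: 2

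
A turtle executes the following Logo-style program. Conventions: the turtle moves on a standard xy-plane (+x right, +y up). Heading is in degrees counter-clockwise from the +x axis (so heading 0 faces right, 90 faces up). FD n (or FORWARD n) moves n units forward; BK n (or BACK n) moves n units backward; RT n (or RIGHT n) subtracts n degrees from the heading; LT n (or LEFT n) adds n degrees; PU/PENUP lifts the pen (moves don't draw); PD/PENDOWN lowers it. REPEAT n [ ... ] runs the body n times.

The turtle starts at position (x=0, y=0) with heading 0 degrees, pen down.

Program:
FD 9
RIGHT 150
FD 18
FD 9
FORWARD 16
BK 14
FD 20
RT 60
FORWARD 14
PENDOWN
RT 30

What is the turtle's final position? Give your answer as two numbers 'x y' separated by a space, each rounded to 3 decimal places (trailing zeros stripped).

Executing turtle program step by step:
Start: pos=(0,0), heading=0, pen down
FD 9: (0,0) -> (9,0) [heading=0, draw]
RT 150: heading 0 -> 210
FD 18: (9,0) -> (-6.588,-9) [heading=210, draw]
FD 9: (-6.588,-9) -> (-14.383,-13.5) [heading=210, draw]
FD 16: (-14.383,-13.5) -> (-28.239,-21.5) [heading=210, draw]
BK 14: (-28.239,-21.5) -> (-16.115,-14.5) [heading=210, draw]
FD 20: (-16.115,-14.5) -> (-33.435,-24.5) [heading=210, draw]
RT 60: heading 210 -> 150
FD 14: (-33.435,-24.5) -> (-45.56,-17.5) [heading=150, draw]
PD: pen down
RT 30: heading 150 -> 120
Final: pos=(-45.56,-17.5), heading=120, 7 segment(s) drawn

Answer: -45.56 -17.5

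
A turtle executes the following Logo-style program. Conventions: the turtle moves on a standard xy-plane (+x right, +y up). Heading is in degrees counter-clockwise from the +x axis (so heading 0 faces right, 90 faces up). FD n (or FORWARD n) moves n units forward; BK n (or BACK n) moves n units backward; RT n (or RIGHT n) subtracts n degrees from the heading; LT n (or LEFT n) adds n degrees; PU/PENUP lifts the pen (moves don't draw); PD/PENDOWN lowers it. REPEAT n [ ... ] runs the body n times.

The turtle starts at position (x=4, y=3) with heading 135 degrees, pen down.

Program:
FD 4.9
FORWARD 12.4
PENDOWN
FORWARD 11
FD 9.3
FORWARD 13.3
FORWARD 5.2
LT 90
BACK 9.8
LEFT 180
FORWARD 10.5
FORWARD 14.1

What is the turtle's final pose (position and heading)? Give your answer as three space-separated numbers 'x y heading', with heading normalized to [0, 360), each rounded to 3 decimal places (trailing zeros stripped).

Answer: -11.344 66.993 45

Derivation:
Executing turtle program step by step:
Start: pos=(4,3), heading=135, pen down
FD 4.9: (4,3) -> (0.535,6.465) [heading=135, draw]
FD 12.4: (0.535,6.465) -> (-8.233,15.233) [heading=135, draw]
PD: pen down
FD 11: (-8.233,15.233) -> (-16.011,23.011) [heading=135, draw]
FD 9.3: (-16.011,23.011) -> (-22.587,29.587) [heading=135, draw]
FD 13.3: (-22.587,29.587) -> (-31.992,38.992) [heading=135, draw]
FD 5.2: (-31.992,38.992) -> (-35.669,42.669) [heading=135, draw]
LT 90: heading 135 -> 225
BK 9.8: (-35.669,42.669) -> (-28.739,49.598) [heading=225, draw]
LT 180: heading 225 -> 45
FD 10.5: (-28.739,49.598) -> (-21.314,57.023) [heading=45, draw]
FD 14.1: (-21.314,57.023) -> (-11.344,66.993) [heading=45, draw]
Final: pos=(-11.344,66.993), heading=45, 9 segment(s) drawn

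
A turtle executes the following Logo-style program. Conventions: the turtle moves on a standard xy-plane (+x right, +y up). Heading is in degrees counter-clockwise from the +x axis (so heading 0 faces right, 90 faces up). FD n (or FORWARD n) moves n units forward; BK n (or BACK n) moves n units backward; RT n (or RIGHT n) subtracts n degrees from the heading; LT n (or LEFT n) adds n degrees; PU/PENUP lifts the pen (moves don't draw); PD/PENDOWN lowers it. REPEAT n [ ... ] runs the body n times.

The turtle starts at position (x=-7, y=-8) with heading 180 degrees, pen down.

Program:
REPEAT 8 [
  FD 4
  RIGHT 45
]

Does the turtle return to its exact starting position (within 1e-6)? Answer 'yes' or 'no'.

Executing turtle program step by step:
Start: pos=(-7,-8), heading=180, pen down
REPEAT 8 [
  -- iteration 1/8 --
  FD 4: (-7,-8) -> (-11,-8) [heading=180, draw]
  RT 45: heading 180 -> 135
  -- iteration 2/8 --
  FD 4: (-11,-8) -> (-13.828,-5.172) [heading=135, draw]
  RT 45: heading 135 -> 90
  -- iteration 3/8 --
  FD 4: (-13.828,-5.172) -> (-13.828,-1.172) [heading=90, draw]
  RT 45: heading 90 -> 45
  -- iteration 4/8 --
  FD 4: (-13.828,-1.172) -> (-11,1.657) [heading=45, draw]
  RT 45: heading 45 -> 0
  -- iteration 5/8 --
  FD 4: (-11,1.657) -> (-7,1.657) [heading=0, draw]
  RT 45: heading 0 -> 315
  -- iteration 6/8 --
  FD 4: (-7,1.657) -> (-4.172,-1.172) [heading=315, draw]
  RT 45: heading 315 -> 270
  -- iteration 7/8 --
  FD 4: (-4.172,-1.172) -> (-4.172,-5.172) [heading=270, draw]
  RT 45: heading 270 -> 225
  -- iteration 8/8 --
  FD 4: (-4.172,-5.172) -> (-7,-8) [heading=225, draw]
  RT 45: heading 225 -> 180
]
Final: pos=(-7,-8), heading=180, 8 segment(s) drawn

Start position: (-7, -8)
Final position: (-7, -8)
Distance = 0; < 1e-6 -> CLOSED

Answer: yes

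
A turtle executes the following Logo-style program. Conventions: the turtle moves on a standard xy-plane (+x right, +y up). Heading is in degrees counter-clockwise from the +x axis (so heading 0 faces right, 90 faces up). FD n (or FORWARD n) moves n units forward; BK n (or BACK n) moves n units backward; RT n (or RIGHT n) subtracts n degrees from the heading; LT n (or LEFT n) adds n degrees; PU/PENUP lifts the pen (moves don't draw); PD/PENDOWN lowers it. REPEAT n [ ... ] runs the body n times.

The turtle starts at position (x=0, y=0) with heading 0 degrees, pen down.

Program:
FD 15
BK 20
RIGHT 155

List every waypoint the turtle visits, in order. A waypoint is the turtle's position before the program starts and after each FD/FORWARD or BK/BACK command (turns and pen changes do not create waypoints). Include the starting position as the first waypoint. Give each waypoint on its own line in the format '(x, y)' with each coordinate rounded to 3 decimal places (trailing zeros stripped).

Answer: (0, 0)
(15, 0)
(-5, 0)

Derivation:
Executing turtle program step by step:
Start: pos=(0,0), heading=0, pen down
FD 15: (0,0) -> (15,0) [heading=0, draw]
BK 20: (15,0) -> (-5,0) [heading=0, draw]
RT 155: heading 0 -> 205
Final: pos=(-5,0), heading=205, 2 segment(s) drawn
Waypoints (3 total):
(0, 0)
(15, 0)
(-5, 0)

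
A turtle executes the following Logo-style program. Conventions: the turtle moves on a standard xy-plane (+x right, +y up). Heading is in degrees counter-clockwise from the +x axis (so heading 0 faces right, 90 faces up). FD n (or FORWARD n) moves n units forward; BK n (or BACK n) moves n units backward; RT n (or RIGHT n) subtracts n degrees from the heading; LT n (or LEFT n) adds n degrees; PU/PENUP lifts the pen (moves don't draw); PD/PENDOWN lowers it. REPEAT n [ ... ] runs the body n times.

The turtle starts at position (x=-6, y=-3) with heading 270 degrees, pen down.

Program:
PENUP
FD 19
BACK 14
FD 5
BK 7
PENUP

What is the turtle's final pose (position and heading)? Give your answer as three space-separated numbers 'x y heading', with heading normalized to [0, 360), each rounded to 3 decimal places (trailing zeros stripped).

Answer: -6 -6 270

Derivation:
Executing turtle program step by step:
Start: pos=(-6,-3), heading=270, pen down
PU: pen up
FD 19: (-6,-3) -> (-6,-22) [heading=270, move]
BK 14: (-6,-22) -> (-6,-8) [heading=270, move]
FD 5: (-6,-8) -> (-6,-13) [heading=270, move]
BK 7: (-6,-13) -> (-6,-6) [heading=270, move]
PU: pen up
Final: pos=(-6,-6), heading=270, 0 segment(s) drawn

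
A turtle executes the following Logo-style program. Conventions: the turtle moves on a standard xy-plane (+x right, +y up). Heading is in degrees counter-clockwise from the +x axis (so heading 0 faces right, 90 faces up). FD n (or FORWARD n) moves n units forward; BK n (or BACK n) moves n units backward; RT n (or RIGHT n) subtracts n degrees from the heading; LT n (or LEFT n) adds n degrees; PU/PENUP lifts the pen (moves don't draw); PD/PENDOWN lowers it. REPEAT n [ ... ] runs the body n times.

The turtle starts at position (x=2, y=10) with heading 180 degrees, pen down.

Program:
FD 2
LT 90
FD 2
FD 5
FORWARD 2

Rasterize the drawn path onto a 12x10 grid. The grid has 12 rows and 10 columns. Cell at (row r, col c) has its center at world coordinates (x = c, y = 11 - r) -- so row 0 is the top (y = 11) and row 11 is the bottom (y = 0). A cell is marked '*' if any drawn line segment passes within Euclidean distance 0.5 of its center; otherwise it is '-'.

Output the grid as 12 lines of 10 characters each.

Segment 0: (2,10) -> (0,10)
Segment 1: (0,10) -> (-0,8)
Segment 2: (-0,8) -> (-0,3)
Segment 3: (-0,3) -> (-0,1)

Answer: ----------
***-------
*---------
*---------
*---------
*---------
*---------
*---------
*---------
*---------
*---------
----------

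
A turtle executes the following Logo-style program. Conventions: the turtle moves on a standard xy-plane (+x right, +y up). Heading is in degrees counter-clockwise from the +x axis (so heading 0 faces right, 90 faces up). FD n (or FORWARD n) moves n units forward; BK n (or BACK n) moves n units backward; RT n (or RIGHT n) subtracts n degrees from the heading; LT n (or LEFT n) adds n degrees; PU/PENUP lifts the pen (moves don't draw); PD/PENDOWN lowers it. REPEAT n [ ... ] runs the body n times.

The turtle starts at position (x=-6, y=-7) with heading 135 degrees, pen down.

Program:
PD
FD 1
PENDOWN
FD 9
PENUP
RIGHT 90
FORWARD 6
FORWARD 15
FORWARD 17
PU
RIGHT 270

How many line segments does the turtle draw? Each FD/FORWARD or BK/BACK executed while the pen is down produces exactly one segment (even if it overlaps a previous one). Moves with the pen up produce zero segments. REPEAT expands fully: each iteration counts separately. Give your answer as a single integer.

Answer: 2

Derivation:
Executing turtle program step by step:
Start: pos=(-6,-7), heading=135, pen down
PD: pen down
FD 1: (-6,-7) -> (-6.707,-6.293) [heading=135, draw]
PD: pen down
FD 9: (-6.707,-6.293) -> (-13.071,0.071) [heading=135, draw]
PU: pen up
RT 90: heading 135 -> 45
FD 6: (-13.071,0.071) -> (-8.828,4.314) [heading=45, move]
FD 15: (-8.828,4.314) -> (1.778,14.92) [heading=45, move]
FD 17: (1.778,14.92) -> (13.799,26.941) [heading=45, move]
PU: pen up
RT 270: heading 45 -> 135
Final: pos=(13.799,26.941), heading=135, 2 segment(s) drawn
Segments drawn: 2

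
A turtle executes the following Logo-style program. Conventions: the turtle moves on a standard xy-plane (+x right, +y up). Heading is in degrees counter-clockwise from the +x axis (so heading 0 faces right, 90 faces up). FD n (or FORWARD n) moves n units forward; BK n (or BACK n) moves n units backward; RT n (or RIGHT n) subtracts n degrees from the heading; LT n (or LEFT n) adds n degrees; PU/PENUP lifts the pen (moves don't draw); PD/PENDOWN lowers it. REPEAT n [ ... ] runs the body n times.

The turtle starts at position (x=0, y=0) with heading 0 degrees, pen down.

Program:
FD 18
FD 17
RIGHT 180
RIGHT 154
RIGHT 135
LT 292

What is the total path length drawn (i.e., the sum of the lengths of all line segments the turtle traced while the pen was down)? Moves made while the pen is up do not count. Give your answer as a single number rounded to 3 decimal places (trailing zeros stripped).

Answer: 35

Derivation:
Executing turtle program step by step:
Start: pos=(0,0), heading=0, pen down
FD 18: (0,0) -> (18,0) [heading=0, draw]
FD 17: (18,0) -> (35,0) [heading=0, draw]
RT 180: heading 0 -> 180
RT 154: heading 180 -> 26
RT 135: heading 26 -> 251
LT 292: heading 251 -> 183
Final: pos=(35,0), heading=183, 2 segment(s) drawn

Segment lengths:
  seg 1: (0,0) -> (18,0), length = 18
  seg 2: (18,0) -> (35,0), length = 17
Total = 35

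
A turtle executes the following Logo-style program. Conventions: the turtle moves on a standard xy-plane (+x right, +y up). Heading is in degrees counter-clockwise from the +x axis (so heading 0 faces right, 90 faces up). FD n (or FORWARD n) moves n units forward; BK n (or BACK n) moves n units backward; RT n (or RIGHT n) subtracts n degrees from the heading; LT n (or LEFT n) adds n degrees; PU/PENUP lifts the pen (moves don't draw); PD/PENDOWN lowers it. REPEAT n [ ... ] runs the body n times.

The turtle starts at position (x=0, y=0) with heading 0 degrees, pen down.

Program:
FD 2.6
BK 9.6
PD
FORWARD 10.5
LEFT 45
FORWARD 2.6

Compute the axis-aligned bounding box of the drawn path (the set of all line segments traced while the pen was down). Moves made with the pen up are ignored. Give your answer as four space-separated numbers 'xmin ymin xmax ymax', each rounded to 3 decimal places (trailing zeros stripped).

Executing turtle program step by step:
Start: pos=(0,0), heading=0, pen down
FD 2.6: (0,0) -> (2.6,0) [heading=0, draw]
BK 9.6: (2.6,0) -> (-7,0) [heading=0, draw]
PD: pen down
FD 10.5: (-7,0) -> (3.5,0) [heading=0, draw]
LT 45: heading 0 -> 45
FD 2.6: (3.5,0) -> (5.338,1.838) [heading=45, draw]
Final: pos=(5.338,1.838), heading=45, 4 segment(s) drawn

Segment endpoints: x in {-7, 0, 2.6, 3.5, 5.338}, y in {0, 1.838}
xmin=-7, ymin=0, xmax=5.338, ymax=1.838

Answer: -7 0 5.338 1.838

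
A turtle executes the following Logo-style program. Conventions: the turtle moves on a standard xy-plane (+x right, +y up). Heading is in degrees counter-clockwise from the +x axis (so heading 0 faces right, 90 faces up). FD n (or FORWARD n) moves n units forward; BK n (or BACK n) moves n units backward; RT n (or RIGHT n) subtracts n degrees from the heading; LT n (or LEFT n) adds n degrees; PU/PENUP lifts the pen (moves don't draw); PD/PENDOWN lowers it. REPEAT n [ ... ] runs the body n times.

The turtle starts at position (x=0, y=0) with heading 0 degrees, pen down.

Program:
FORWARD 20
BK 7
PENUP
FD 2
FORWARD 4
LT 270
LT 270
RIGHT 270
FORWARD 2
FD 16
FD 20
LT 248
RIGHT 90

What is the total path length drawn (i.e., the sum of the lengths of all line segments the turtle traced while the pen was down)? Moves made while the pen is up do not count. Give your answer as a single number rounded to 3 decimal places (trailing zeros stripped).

Executing turtle program step by step:
Start: pos=(0,0), heading=0, pen down
FD 20: (0,0) -> (20,0) [heading=0, draw]
BK 7: (20,0) -> (13,0) [heading=0, draw]
PU: pen up
FD 2: (13,0) -> (15,0) [heading=0, move]
FD 4: (15,0) -> (19,0) [heading=0, move]
LT 270: heading 0 -> 270
LT 270: heading 270 -> 180
RT 270: heading 180 -> 270
FD 2: (19,0) -> (19,-2) [heading=270, move]
FD 16: (19,-2) -> (19,-18) [heading=270, move]
FD 20: (19,-18) -> (19,-38) [heading=270, move]
LT 248: heading 270 -> 158
RT 90: heading 158 -> 68
Final: pos=(19,-38), heading=68, 2 segment(s) drawn

Segment lengths:
  seg 1: (0,0) -> (20,0), length = 20
  seg 2: (20,0) -> (13,0), length = 7
Total = 27

Answer: 27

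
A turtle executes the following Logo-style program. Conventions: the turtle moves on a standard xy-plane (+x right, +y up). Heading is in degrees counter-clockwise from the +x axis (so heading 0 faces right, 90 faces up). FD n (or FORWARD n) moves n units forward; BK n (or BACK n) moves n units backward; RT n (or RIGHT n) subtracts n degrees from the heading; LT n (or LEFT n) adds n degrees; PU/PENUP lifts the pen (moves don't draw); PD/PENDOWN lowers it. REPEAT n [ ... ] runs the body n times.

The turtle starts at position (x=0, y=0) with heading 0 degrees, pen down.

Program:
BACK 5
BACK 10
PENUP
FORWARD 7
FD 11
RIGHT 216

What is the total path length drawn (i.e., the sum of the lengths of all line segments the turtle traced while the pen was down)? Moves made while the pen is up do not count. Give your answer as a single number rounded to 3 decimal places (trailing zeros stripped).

Answer: 15

Derivation:
Executing turtle program step by step:
Start: pos=(0,0), heading=0, pen down
BK 5: (0,0) -> (-5,0) [heading=0, draw]
BK 10: (-5,0) -> (-15,0) [heading=0, draw]
PU: pen up
FD 7: (-15,0) -> (-8,0) [heading=0, move]
FD 11: (-8,0) -> (3,0) [heading=0, move]
RT 216: heading 0 -> 144
Final: pos=(3,0), heading=144, 2 segment(s) drawn

Segment lengths:
  seg 1: (0,0) -> (-5,0), length = 5
  seg 2: (-5,0) -> (-15,0), length = 10
Total = 15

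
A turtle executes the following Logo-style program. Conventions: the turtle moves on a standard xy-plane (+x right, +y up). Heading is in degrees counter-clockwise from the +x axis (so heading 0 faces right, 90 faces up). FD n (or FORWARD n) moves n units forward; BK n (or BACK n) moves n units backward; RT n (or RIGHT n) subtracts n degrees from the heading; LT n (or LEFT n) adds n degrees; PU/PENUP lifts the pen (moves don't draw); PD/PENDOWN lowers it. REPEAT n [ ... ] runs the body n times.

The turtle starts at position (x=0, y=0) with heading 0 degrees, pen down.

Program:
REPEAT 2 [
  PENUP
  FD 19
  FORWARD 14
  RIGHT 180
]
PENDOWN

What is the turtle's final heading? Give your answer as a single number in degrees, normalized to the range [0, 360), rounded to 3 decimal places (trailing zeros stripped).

Answer: 0

Derivation:
Executing turtle program step by step:
Start: pos=(0,0), heading=0, pen down
REPEAT 2 [
  -- iteration 1/2 --
  PU: pen up
  FD 19: (0,0) -> (19,0) [heading=0, move]
  FD 14: (19,0) -> (33,0) [heading=0, move]
  RT 180: heading 0 -> 180
  -- iteration 2/2 --
  PU: pen up
  FD 19: (33,0) -> (14,0) [heading=180, move]
  FD 14: (14,0) -> (0,0) [heading=180, move]
  RT 180: heading 180 -> 0
]
PD: pen down
Final: pos=(0,0), heading=0, 0 segment(s) drawn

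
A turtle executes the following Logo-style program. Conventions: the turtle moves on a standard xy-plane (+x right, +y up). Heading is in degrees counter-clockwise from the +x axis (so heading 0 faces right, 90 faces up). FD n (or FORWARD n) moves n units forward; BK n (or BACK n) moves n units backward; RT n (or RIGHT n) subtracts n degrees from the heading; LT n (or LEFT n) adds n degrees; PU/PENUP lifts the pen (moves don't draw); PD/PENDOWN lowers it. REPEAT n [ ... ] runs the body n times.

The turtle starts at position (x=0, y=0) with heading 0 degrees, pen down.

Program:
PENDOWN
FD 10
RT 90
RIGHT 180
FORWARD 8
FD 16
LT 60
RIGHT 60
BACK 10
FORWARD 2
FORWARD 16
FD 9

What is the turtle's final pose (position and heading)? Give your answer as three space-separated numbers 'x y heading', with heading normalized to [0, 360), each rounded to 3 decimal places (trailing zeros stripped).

Executing turtle program step by step:
Start: pos=(0,0), heading=0, pen down
PD: pen down
FD 10: (0,0) -> (10,0) [heading=0, draw]
RT 90: heading 0 -> 270
RT 180: heading 270 -> 90
FD 8: (10,0) -> (10,8) [heading=90, draw]
FD 16: (10,8) -> (10,24) [heading=90, draw]
LT 60: heading 90 -> 150
RT 60: heading 150 -> 90
BK 10: (10,24) -> (10,14) [heading=90, draw]
FD 2: (10,14) -> (10,16) [heading=90, draw]
FD 16: (10,16) -> (10,32) [heading=90, draw]
FD 9: (10,32) -> (10,41) [heading=90, draw]
Final: pos=(10,41), heading=90, 7 segment(s) drawn

Answer: 10 41 90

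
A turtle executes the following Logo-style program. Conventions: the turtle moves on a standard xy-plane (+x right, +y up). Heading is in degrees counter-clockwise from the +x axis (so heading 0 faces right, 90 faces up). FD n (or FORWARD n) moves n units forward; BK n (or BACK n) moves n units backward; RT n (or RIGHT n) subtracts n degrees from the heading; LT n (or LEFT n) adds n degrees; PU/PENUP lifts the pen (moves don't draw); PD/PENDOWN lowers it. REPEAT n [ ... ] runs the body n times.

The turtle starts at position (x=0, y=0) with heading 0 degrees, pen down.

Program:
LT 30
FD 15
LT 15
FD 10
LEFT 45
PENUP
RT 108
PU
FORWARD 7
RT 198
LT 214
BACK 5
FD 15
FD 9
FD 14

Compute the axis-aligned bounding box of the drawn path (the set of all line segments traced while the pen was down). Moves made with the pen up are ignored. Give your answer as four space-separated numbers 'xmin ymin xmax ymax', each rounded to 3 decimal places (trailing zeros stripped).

Executing turtle program step by step:
Start: pos=(0,0), heading=0, pen down
LT 30: heading 0 -> 30
FD 15: (0,0) -> (12.99,7.5) [heading=30, draw]
LT 15: heading 30 -> 45
FD 10: (12.99,7.5) -> (20.061,14.571) [heading=45, draw]
LT 45: heading 45 -> 90
PU: pen up
RT 108: heading 90 -> 342
PU: pen up
FD 7: (20.061,14.571) -> (26.719,12.408) [heading=342, move]
RT 198: heading 342 -> 144
LT 214: heading 144 -> 358
BK 5: (26.719,12.408) -> (21.722,12.582) [heading=358, move]
FD 15: (21.722,12.582) -> (36.713,12.059) [heading=358, move]
FD 9: (36.713,12.059) -> (45.707,11.745) [heading=358, move]
FD 14: (45.707,11.745) -> (59.699,11.256) [heading=358, move]
Final: pos=(59.699,11.256), heading=358, 2 segment(s) drawn

Segment endpoints: x in {0, 12.99, 20.061}, y in {0, 7.5, 14.571}
xmin=0, ymin=0, xmax=20.061, ymax=14.571

Answer: 0 0 20.061 14.571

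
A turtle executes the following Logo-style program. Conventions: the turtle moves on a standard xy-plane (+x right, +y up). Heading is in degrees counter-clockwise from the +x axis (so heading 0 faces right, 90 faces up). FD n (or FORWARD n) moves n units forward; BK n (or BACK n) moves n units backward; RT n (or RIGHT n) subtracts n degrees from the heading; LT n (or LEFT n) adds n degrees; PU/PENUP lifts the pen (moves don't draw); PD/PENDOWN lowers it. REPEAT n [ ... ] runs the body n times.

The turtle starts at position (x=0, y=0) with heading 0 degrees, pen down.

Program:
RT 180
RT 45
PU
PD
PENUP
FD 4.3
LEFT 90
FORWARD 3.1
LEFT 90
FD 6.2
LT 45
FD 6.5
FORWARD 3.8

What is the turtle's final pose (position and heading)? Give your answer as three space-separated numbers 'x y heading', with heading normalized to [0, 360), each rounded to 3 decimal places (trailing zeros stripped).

Executing turtle program step by step:
Start: pos=(0,0), heading=0, pen down
RT 180: heading 0 -> 180
RT 45: heading 180 -> 135
PU: pen up
PD: pen down
PU: pen up
FD 4.3: (0,0) -> (-3.041,3.041) [heading=135, move]
LT 90: heading 135 -> 225
FD 3.1: (-3.041,3.041) -> (-5.233,0.849) [heading=225, move]
LT 90: heading 225 -> 315
FD 6.2: (-5.233,0.849) -> (-0.849,-3.536) [heading=315, move]
LT 45: heading 315 -> 0
FD 6.5: (-0.849,-3.536) -> (5.651,-3.536) [heading=0, move]
FD 3.8: (5.651,-3.536) -> (9.451,-3.536) [heading=0, move]
Final: pos=(9.451,-3.536), heading=0, 0 segment(s) drawn

Answer: 9.451 -3.536 0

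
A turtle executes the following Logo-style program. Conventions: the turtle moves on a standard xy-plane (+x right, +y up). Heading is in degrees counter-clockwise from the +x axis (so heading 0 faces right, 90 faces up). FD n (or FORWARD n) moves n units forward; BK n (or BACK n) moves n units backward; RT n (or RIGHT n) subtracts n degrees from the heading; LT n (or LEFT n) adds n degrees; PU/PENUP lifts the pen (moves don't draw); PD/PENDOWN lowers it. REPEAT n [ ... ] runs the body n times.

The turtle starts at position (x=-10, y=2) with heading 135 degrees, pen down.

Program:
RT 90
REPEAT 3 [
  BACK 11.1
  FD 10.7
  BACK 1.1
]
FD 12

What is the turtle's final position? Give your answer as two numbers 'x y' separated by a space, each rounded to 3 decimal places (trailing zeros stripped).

Answer: -4.697 7.303

Derivation:
Executing turtle program step by step:
Start: pos=(-10,2), heading=135, pen down
RT 90: heading 135 -> 45
REPEAT 3 [
  -- iteration 1/3 --
  BK 11.1: (-10,2) -> (-17.849,-5.849) [heading=45, draw]
  FD 10.7: (-17.849,-5.849) -> (-10.283,1.717) [heading=45, draw]
  BK 1.1: (-10.283,1.717) -> (-11.061,0.939) [heading=45, draw]
  -- iteration 2/3 --
  BK 11.1: (-11.061,0.939) -> (-18.91,-6.91) [heading=45, draw]
  FD 10.7: (-18.91,-6.91) -> (-11.344,0.656) [heading=45, draw]
  BK 1.1: (-11.344,0.656) -> (-12.121,-0.121) [heading=45, draw]
  -- iteration 3/3 --
  BK 11.1: (-12.121,-0.121) -> (-19.97,-7.97) [heading=45, draw]
  FD 10.7: (-19.97,-7.97) -> (-12.404,-0.404) [heading=45, draw]
  BK 1.1: (-12.404,-0.404) -> (-13.182,-1.182) [heading=45, draw]
]
FD 12: (-13.182,-1.182) -> (-4.697,7.303) [heading=45, draw]
Final: pos=(-4.697,7.303), heading=45, 10 segment(s) drawn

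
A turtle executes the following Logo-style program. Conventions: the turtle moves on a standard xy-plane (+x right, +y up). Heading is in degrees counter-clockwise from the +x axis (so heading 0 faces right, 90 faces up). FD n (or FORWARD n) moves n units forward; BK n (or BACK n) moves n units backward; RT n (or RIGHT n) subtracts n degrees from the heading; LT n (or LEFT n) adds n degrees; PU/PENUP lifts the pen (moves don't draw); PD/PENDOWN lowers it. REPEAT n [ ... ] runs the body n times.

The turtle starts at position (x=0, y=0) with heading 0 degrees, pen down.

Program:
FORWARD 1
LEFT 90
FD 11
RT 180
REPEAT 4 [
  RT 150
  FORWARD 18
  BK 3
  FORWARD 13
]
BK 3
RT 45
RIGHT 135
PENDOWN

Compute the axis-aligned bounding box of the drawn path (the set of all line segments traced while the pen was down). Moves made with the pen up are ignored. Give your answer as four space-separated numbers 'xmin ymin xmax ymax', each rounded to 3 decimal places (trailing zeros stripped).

Answer: -16.751 0 11.249 35.249

Derivation:
Executing turtle program step by step:
Start: pos=(0,0), heading=0, pen down
FD 1: (0,0) -> (1,0) [heading=0, draw]
LT 90: heading 0 -> 90
FD 11: (1,0) -> (1,11) [heading=90, draw]
RT 180: heading 90 -> 270
REPEAT 4 [
  -- iteration 1/4 --
  RT 150: heading 270 -> 120
  FD 18: (1,11) -> (-8,26.588) [heading=120, draw]
  BK 3: (-8,26.588) -> (-6.5,23.99) [heading=120, draw]
  FD 13: (-6.5,23.99) -> (-13,35.249) [heading=120, draw]
  -- iteration 2/4 --
  RT 150: heading 120 -> 330
  FD 18: (-13,35.249) -> (2.588,26.249) [heading=330, draw]
  BK 3: (2.588,26.249) -> (-0.01,27.749) [heading=330, draw]
  FD 13: (-0.01,27.749) -> (11.249,21.249) [heading=330, draw]
  -- iteration 3/4 --
  RT 150: heading 330 -> 180
  FD 18: (11.249,21.249) -> (-6.751,21.249) [heading=180, draw]
  BK 3: (-6.751,21.249) -> (-3.751,21.249) [heading=180, draw]
  FD 13: (-3.751,21.249) -> (-16.751,21.249) [heading=180, draw]
  -- iteration 4/4 --
  RT 150: heading 180 -> 30
  FD 18: (-16.751,21.249) -> (-1.163,30.249) [heading=30, draw]
  BK 3: (-1.163,30.249) -> (-3.761,28.749) [heading=30, draw]
  FD 13: (-3.761,28.749) -> (7.497,35.249) [heading=30, draw]
]
BK 3: (7.497,35.249) -> (4.899,33.749) [heading=30, draw]
RT 45: heading 30 -> 345
RT 135: heading 345 -> 210
PD: pen down
Final: pos=(4.899,33.749), heading=210, 15 segment(s) drawn

Segment endpoints: x in {-16.751, -13, -8, -6.751, -6.5, -3.761, -3.751, -1.163, -0.01, 0, 1, 1, 2.588, 4.899, 7.497, 11.249}, y in {0, 11, 21.249, 21.249, 21.249, 23.99, 26.249, 26.588, 27.749, 28.749, 30.249, 33.749, 35.249, 35.249}
xmin=-16.751, ymin=0, xmax=11.249, ymax=35.249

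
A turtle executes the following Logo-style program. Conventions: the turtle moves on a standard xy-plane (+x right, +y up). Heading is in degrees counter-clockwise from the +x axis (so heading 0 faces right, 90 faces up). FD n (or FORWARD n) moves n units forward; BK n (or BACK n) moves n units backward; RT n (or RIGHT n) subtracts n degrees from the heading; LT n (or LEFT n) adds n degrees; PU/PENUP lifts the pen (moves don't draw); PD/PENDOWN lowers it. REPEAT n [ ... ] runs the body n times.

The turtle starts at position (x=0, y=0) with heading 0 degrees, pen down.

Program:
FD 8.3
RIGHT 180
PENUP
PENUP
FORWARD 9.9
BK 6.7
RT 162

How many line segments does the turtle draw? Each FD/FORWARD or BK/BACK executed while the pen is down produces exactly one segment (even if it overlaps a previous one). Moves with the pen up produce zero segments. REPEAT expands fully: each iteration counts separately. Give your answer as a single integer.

Answer: 1

Derivation:
Executing turtle program step by step:
Start: pos=(0,0), heading=0, pen down
FD 8.3: (0,0) -> (8.3,0) [heading=0, draw]
RT 180: heading 0 -> 180
PU: pen up
PU: pen up
FD 9.9: (8.3,0) -> (-1.6,0) [heading=180, move]
BK 6.7: (-1.6,0) -> (5.1,0) [heading=180, move]
RT 162: heading 180 -> 18
Final: pos=(5.1,0), heading=18, 1 segment(s) drawn
Segments drawn: 1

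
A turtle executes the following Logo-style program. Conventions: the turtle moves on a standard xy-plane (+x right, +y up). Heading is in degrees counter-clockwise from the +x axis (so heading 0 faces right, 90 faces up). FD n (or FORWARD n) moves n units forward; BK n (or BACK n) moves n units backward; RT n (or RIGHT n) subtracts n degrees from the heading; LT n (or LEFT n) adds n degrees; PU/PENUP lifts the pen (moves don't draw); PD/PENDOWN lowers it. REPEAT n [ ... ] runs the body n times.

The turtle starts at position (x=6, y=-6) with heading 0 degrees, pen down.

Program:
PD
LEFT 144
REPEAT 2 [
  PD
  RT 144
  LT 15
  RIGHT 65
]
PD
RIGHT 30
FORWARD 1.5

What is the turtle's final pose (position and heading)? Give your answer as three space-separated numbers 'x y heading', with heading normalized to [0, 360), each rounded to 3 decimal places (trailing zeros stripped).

Answer: 6.105 -4.504 86

Derivation:
Executing turtle program step by step:
Start: pos=(6,-6), heading=0, pen down
PD: pen down
LT 144: heading 0 -> 144
REPEAT 2 [
  -- iteration 1/2 --
  PD: pen down
  RT 144: heading 144 -> 0
  LT 15: heading 0 -> 15
  RT 65: heading 15 -> 310
  -- iteration 2/2 --
  PD: pen down
  RT 144: heading 310 -> 166
  LT 15: heading 166 -> 181
  RT 65: heading 181 -> 116
]
PD: pen down
RT 30: heading 116 -> 86
FD 1.5: (6,-6) -> (6.105,-4.504) [heading=86, draw]
Final: pos=(6.105,-4.504), heading=86, 1 segment(s) drawn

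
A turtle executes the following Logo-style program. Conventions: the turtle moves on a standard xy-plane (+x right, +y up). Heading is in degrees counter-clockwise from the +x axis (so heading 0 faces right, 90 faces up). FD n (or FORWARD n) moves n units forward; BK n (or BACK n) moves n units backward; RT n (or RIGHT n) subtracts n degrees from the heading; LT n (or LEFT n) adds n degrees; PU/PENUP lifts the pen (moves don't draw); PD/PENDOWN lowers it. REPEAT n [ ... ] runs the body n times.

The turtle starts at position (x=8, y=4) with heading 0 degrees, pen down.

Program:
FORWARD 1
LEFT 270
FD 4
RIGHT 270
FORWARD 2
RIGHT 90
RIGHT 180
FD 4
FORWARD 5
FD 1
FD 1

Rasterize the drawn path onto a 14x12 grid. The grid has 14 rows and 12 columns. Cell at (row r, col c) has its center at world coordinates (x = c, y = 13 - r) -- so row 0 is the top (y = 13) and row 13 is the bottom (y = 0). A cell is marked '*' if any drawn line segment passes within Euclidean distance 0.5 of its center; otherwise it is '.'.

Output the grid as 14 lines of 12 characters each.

Segment 0: (8,4) -> (9,4)
Segment 1: (9,4) -> (9,0)
Segment 2: (9,0) -> (11,0)
Segment 3: (11,0) -> (11,4)
Segment 4: (11,4) -> (11,9)
Segment 5: (11,9) -> (11,10)
Segment 6: (11,10) -> (11,11)

Answer: ............
............
...........*
...........*
...........*
...........*
...........*
...........*
...........*
........**.*
.........*.*
.........*.*
.........*.*
.........***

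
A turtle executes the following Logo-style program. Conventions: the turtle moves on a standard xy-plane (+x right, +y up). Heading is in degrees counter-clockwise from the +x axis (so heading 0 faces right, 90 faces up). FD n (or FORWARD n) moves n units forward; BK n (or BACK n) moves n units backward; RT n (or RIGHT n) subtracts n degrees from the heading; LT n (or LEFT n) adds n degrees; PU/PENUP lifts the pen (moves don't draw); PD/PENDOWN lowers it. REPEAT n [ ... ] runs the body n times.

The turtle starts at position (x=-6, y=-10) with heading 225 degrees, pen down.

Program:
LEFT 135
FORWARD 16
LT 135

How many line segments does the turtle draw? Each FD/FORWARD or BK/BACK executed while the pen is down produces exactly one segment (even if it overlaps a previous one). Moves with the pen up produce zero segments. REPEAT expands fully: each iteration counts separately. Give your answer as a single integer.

Answer: 1

Derivation:
Executing turtle program step by step:
Start: pos=(-6,-10), heading=225, pen down
LT 135: heading 225 -> 0
FD 16: (-6,-10) -> (10,-10) [heading=0, draw]
LT 135: heading 0 -> 135
Final: pos=(10,-10), heading=135, 1 segment(s) drawn
Segments drawn: 1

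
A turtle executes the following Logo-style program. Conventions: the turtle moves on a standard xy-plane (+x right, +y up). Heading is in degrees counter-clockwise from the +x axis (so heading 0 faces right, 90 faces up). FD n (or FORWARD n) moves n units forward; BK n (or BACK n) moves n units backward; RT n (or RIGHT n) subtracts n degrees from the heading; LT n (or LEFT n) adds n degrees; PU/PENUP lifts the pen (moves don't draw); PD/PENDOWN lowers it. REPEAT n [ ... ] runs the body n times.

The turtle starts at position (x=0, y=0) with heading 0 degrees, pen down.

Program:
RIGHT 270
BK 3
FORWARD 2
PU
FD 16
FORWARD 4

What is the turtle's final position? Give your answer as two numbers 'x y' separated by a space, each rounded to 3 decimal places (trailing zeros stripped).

Executing turtle program step by step:
Start: pos=(0,0), heading=0, pen down
RT 270: heading 0 -> 90
BK 3: (0,0) -> (0,-3) [heading=90, draw]
FD 2: (0,-3) -> (0,-1) [heading=90, draw]
PU: pen up
FD 16: (0,-1) -> (0,15) [heading=90, move]
FD 4: (0,15) -> (0,19) [heading=90, move]
Final: pos=(0,19), heading=90, 2 segment(s) drawn

Answer: 0 19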